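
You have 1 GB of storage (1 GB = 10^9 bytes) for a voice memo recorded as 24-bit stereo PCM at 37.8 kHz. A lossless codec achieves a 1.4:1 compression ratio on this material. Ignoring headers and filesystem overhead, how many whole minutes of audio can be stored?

102 minutes

Uncompressed byte rate = 37,800 × 3 × 2 = 226,800 bytes/s.
After 1.4:1 compression, effective rate ≈ 162000 bytes/s.
Capacity = 1 × 1,000,000,000 = 1,000,000,000 bytes.
1,000,000,000 / effective rate ≈ 6172.84 s → 102 minutes.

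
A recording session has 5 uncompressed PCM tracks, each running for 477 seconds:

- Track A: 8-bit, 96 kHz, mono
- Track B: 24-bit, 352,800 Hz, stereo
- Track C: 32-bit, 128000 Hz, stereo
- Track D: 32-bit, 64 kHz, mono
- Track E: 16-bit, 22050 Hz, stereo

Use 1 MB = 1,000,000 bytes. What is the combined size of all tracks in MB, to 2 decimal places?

1708.14 MB

Track A: 96,000 × 477 × 1 × 1 = 45,792,000 bytes.
Track B: 352,800 × 477 × 3 × 2 = 1,009,713,600 bytes.
Track C: 128,000 × 477 × 4 × 2 = 488,448,000 bytes.
Track D: 64,000 × 477 × 4 × 1 = 122,112,000 bytes.
Track E: 22,050 × 477 × 2 × 2 = 42,071,400 bytes.
Total = 1,708,137,000 bytes = 1708.14 MB.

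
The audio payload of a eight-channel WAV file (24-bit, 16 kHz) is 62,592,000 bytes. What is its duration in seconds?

163 seconds

Byte rate = 16,000 × 3 × 8 = 384,000 bytes/s.
Duration = 62,592,000 / 384,000 = 163 s.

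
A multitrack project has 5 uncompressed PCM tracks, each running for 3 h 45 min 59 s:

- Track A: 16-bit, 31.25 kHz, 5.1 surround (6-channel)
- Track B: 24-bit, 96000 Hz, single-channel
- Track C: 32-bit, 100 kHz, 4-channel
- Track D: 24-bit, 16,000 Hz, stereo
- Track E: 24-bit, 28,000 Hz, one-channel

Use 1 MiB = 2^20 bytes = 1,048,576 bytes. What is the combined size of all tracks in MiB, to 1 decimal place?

31590.1 MiB

3 h 45 min 59 s = 13,559 s.
Track A: 31,250 × 13,559 × 2 × 6 = 5,084,625,000 bytes.
Track B: 96,000 × 13,559 × 3 × 1 = 3,904,992,000 bytes.
Track C: 100,000 × 13,559 × 4 × 4 = 21,694,400,000 bytes.
Track D: 16,000 × 13,559 × 3 × 2 = 1,301,664,000 bytes.
Track E: 28,000 × 13,559 × 3 × 1 = 1,138,956,000 bytes.
Total = 33,124,637,000 bytes = 31590.1 MiB.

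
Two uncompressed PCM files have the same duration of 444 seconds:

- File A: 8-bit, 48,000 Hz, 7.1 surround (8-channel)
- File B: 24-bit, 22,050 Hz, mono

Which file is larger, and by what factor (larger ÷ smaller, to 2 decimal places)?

File A, by a factor of 5.80

File A: 48,000 × 1 × 8 = 384,000 bytes/s.
File B: 22,050 × 3 × 1 = 66,150 bytes/s.
File A is larger; ratio = 170,496,000 / 29,370,600 = 5.80.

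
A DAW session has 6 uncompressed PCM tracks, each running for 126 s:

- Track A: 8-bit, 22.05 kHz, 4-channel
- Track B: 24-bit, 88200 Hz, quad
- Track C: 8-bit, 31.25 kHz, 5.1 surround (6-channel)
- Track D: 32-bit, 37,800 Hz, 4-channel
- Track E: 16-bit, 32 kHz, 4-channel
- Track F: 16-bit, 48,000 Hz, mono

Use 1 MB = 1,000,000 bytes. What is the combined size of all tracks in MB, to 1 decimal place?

288.7 MB

Track A: 22,050 × 126 × 1 × 4 = 11,113,200 bytes.
Track B: 88,200 × 126 × 3 × 4 = 133,358,400 bytes.
Track C: 31,250 × 126 × 1 × 6 = 23,625,000 bytes.
Track D: 37,800 × 126 × 4 × 4 = 76,204,800 bytes.
Track E: 32,000 × 126 × 2 × 4 = 32,256,000 bytes.
Track F: 48,000 × 126 × 2 × 1 = 12,096,000 bytes.
Total = 288,653,400 bytes = 288.7 MB.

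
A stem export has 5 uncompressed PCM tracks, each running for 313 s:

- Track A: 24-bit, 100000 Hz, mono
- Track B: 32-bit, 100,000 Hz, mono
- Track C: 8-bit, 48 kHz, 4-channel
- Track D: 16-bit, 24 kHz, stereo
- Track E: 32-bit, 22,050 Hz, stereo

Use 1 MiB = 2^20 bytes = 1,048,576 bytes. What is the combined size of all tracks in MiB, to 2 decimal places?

347.57 MiB

Track A: 100,000 × 313 × 3 × 1 = 93,900,000 bytes.
Track B: 100,000 × 313 × 4 × 1 = 125,200,000 bytes.
Track C: 48,000 × 313 × 1 × 4 = 60,096,000 bytes.
Track D: 24,000 × 313 × 2 × 2 = 30,048,000 bytes.
Track E: 22,050 × 313 × 4 × 2 = 55,213,200 bytes.
Total = 364,457,200 bytes = 347.57 MiB.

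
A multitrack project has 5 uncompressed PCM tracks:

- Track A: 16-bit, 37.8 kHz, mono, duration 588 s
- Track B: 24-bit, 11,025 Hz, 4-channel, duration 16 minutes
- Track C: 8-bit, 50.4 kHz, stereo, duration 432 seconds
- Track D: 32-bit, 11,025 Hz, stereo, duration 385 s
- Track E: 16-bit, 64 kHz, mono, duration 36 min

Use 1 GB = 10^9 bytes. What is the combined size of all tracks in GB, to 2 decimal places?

Track A: 37,800 × 588 × 2 × 1 = 44,452,800 bytes.
Track B: 16 minutes = 960 s; 11,025 × 960 × 3 × 4 = 127,008,000 bytes.
Track C: 50,400 × 432 × 1 × 2 = 43,545,600 bytes.
Track D: 11,025 × 385 × 4 × 2 = 33,957,000 bytes.
Track E: 36 min = 2,160 s; 64,000 × 2,160 × 2 × 1 = 276,480,000 bytes.
Total = 525,443,400 bytes = 0.53 GB.

0.53 GB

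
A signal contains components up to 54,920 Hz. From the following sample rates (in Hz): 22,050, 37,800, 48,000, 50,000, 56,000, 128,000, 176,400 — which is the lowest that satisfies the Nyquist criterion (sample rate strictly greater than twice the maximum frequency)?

128,000 Hz

Need sample rate > 2 × 54,920 = 109,840 Hz.
Lowest listed rate above 109,840 Hz is 128,000 Hz.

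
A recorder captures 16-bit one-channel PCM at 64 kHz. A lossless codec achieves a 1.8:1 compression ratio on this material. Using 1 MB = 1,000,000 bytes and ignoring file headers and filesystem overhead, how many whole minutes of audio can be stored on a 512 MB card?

Uncompressed byte rate = 64,000 × 2 × 1 = 128,000 bytes/s.
After 1.8:1 compression, effective rate ≈ 71111.11 bytes/s.
Capacity = 512 × 1,000,000 = 512,000,000 bytes.
512,000,000 / effective rate ≈ 7200 s → 120 minutes.

120 minutes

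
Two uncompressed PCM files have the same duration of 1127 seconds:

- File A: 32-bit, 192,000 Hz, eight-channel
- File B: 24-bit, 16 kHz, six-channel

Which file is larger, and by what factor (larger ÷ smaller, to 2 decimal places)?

File A: 192,000 × 4 × 8 = 6,144,000 bytes/s.
File B: 16,000 × 3 × 6 = 288,000 bytes/s.
File A is larger; ratio = 6,924,288,000 / 324,576,000 = 21.33.

File A, by a factor of 21.33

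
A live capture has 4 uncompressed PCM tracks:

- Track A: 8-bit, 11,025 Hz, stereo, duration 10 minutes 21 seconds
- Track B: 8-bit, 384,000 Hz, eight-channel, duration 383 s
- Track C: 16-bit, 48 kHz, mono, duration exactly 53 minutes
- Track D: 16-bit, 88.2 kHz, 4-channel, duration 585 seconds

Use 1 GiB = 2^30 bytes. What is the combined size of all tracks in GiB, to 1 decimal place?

Track A: 10 minutes 21 seconds = 621 s; 11,025 × 621 × 1 × 2 = 13,693,050 bytes.
Track B: 384,000 × 383 × 1 × 8 = 1,176,576,000 bytes.
Track C: exactly 53 minutes = 3,180 s; 48,000 × 3,180 × 2 × 1 = 305,280,000 bytes.
Track D: 88,200 × 585 × 2 × 4 = 412,776,000 bytes.
Total = 1,908,325,050 bytes = 1.8 GiB.

1.8 GiB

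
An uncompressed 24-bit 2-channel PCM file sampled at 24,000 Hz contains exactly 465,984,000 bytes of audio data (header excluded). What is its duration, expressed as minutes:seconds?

Byte rate = 24,000 × 3 × 2 = 144,000 bytes/s.
Duration = 465,984,000 / 144,000 = 3,236 s.
3,236 s = 53:56.

53:56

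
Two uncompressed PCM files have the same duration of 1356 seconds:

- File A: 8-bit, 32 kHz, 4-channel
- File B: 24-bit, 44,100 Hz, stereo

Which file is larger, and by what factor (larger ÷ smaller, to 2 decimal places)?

File B, by a factor of 2.07

File A: 32,000 × 1 × 4 = 128,000 bytes/s.
File B: 44,100 × 3 × 2 = 264,600 bytes/s.
File B is larger; ratio = 358,797,600 / 173,568,000 = 2.07.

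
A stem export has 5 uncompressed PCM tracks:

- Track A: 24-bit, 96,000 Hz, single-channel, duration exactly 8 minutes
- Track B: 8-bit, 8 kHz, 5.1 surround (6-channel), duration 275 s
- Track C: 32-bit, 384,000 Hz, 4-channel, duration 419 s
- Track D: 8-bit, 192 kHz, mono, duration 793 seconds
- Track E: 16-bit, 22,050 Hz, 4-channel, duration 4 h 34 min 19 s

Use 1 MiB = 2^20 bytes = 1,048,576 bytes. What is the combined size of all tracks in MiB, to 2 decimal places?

Track A: exactly 8 minutes = 480 s; 96,000 × 480 × 3 × 1 = 138,240,000 bytes.
Track B: 8,000 × 275 × 1 × 6 = 13,200,000 bytes.
Track C: 384,000 × 419 × 4 × 4 = 2,574,336,000 bytes.
Track D: 192,000 × 793 × 1 × 1 = 152,256,000 bytes.
Track E: 4 h 34 min 19 s = 16,459 s; 22,050 × 16,459 × 2 × 4 = 2,903,367,600 bytes.
Total = 5,781,399,600 bytes = 5513.57 MiB.

5513.57 MiB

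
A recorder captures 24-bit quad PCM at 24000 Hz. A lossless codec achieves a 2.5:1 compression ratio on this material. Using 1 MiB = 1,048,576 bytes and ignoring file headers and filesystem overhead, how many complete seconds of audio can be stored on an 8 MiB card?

Uncompressed byte rate = 24,000 × 3 × 4 = 288,000 bytes/s.
After 2.5:1 compression, effective rate ≈ 115200 bytes/s.
Capacity = 8 × 1,048,576 = 8,388,608 bytes.
8,388,608 / effective rate ≈ 72.82 s → 72 seconds.

72 seconds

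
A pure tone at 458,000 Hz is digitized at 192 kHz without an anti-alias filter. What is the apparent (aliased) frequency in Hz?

74,000 Hz

Nyquist = 192,000/2 = 96,000 Hz; 458,000 Hz exceeds it.
Alias = |458,000 − 2×192,000| = |458,000 − 384,000| = 74,000 Hz.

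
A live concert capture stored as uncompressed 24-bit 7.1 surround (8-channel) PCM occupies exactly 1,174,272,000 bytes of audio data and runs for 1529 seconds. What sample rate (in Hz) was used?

Bytes = sample_rate × seconds × bytes_per_sample × channels.
sample_rate = 1,174,272,000 / (1,529 × 3 × 8) = 1,174,272,000 / 36,696 = 32,000 Hz.

32,000 Hz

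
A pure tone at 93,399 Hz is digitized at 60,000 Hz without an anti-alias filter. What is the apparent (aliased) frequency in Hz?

26,601 Hz

Nyquist = 60,000/2 = 30,000 Hz; 93,399 Hz exceeds it.
Alias = |93,399 − 2×60,000| = |93,399 − 120,000| = 26,601 Hz.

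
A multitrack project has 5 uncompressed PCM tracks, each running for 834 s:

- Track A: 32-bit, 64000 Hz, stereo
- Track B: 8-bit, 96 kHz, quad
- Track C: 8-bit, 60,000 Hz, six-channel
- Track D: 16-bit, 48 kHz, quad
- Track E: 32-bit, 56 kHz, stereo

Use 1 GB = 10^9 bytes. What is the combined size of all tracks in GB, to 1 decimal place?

1.7 GB

Track A: 64,000 × 834 × 4 × 2 = 427,008,000 bytes.
Track B: 96,000 × 834 × 1 × 4 = 320,256,000 bytes.
Track C: 60,000 × 834 × 1 × 6 = 300,240,000 bytes.
Track D: 48,000 × 834 × 2 × 4 = 320,256,000 bytes.
Track E: 56,000 × 834 × 4 × 2 = 373,632,000 bytes.
Total = 1,741,392,000 bytes = 1.7 GB.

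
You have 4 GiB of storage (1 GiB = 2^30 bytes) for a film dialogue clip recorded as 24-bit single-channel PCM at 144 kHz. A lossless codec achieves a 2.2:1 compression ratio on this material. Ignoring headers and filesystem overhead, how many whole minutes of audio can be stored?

364 minutes

Uncompressed byte rate = 144,000 × 3 × 1 = 432,000 bytes/s.
After 2.2:1 compression, effective rate ≈ 196363.64 bytes/s.
Capacity = 4 × 1,073,741,824 = 4,294,967,296 bytes.
4,294,967,296 / effective rate ≈ 21872.52 s → 364 minutes.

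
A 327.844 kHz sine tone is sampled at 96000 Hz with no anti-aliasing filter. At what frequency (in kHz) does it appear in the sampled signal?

Nyquist = 96,000/2 = 48,000 Hz; 327,844 Hz exceeds it.
Alias = |327,844 − 3×96,000| = |327,844 − 288,000| = 39,844 Hz = 39.844 kHz.

39.844 kHz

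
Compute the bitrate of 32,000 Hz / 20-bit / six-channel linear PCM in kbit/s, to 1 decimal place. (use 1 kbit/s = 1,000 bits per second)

3840.0 kbit/s

Bit rate = 32,000 × 20 × 6 = 3,840,000 bits/s.
= 3840.0 kbit/s.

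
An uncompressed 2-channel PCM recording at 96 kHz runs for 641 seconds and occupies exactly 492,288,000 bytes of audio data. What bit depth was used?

32 bits

Bytes per sample = 492,288,000 / (96,000 × 641 × 2) = 492,288,000 / 123,072,000 = 4.
Bit depth = 4 × 8 = 32 bits.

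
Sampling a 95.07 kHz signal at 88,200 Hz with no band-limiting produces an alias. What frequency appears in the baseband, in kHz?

6.87 kHz

Nyquist = 88,200/2 = 44,100 Hz; 95,070 Hz exceeds it.
Alias = |95,070 − 1×88,200| = |95,070 − 88,200| = 6,870 Hz = 6.87 kHz.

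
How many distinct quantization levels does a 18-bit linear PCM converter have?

2^18 = 262,144.

262,144 levels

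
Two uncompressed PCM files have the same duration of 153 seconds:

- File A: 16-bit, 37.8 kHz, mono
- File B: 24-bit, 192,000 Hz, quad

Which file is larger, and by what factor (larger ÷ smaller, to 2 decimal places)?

File A: 37,800 × 2 × 1 = 75,600 bytes/s.
File B: 192,000 × 3 × 4 = 2,304,000 bytes/s.
File B is larger; ratio = 352,512,000 / 11,566,800 = 30.48.

File B, by a factor of 30.48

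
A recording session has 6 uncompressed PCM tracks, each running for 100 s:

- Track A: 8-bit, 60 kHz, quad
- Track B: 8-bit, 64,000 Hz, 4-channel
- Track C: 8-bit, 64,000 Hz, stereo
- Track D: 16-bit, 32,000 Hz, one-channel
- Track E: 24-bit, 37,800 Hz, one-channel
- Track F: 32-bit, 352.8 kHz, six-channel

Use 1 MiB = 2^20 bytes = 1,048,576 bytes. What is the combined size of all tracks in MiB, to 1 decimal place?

Track A: 60,000 × 100 × 1 × 4 = 24,000,000 bytes.
Track B: 64,000 × 100 × 1 × 4 = 25,600,000 bytes.
Track C: 64,000 × 100 × 1 × 2 = 12,800,000 bytes.
Track D: 32,000 × 100 × 2 × 1 = 6,400,000 bytes.
Track E: 37,800 × 100 × 3 × 1 = 11,340,000 bytes.
Track F: 352,800 × 100 × 4 × 6 = 846,720,000 bytes.
Total = 926,860,000 bytes = 883.9 MiB.

883.9 MiB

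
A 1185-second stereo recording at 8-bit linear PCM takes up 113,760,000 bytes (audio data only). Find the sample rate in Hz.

48,000 Hz

Bytes = sample_rate × seconds × bytes_per_sample × channels.
sample_rate = 113,760,000 / (1,185 × 1 × 2) = 113,760,000 / 2,370 = 48,000 Hz.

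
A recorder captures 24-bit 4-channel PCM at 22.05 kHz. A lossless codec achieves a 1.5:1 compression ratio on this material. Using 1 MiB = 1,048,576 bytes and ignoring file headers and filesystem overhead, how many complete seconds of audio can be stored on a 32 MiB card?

Uncompressed byte rate = 22,050 × 3 × 4 = 264,600 bytes/s.
After 1.5:1 compression, effective rate ≈ 176400 bytes/s.
Capacity = 32 × 1,048,576 = 33,554,432 bytes.
33,554,432 / effective rate ≈ 190.22 s → 190 seconds.

190 seconds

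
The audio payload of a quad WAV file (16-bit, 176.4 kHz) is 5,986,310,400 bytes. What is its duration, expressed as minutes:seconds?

70:42

Byte rate = 176,400 × 2 × 4 = 1,411,200 bytes/s.
Duration = 5,986,310,400 / 1,411,200 = 4,242 s.
4,242 s = 70:42.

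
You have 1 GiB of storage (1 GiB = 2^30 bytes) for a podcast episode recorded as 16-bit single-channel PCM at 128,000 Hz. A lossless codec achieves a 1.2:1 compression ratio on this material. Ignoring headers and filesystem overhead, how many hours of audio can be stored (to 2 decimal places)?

1.40 hours

Uncompressed byte rate = 128,000 × 2 × 1 = 256,000 bytes/s.
After 1.2:1 compression, effective rate ≈ 213333.33 bytes/s.
Capacity = 1 × 1,073,741,824 = 1,073,741,824 bytes.
1,073,741,824 / effective rate ≈ 5033.16 s → 1.40 hours.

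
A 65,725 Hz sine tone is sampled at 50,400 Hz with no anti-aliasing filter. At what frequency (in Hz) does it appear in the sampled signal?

Nyquist = 50,400/2 = 25,200 Hz; 65,725 Hz exceeds it.
Alias = |65,725 − 1×50,400| = |65,725 − 50,400| = 15,325 Hz.

15,325 Hz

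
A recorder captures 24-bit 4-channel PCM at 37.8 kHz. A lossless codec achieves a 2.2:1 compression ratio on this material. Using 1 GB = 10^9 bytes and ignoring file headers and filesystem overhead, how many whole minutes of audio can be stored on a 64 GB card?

Uncompressed byte rate = 37,800 × 3 × 4 = 453,600 bytes/s.
After 2.2:1 compression, effective rate ≈ 206181.82 bytes/s.
Capacity = 64 × 1,000,000,000 = 64,000,000,000 bytes.
64,000,000,000 / effective rate ≈ 310405.64 s → 5,173 minutes.

5,173 minutes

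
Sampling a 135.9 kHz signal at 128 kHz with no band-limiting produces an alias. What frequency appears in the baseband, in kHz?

Nyquist = 128,000/2 = 64,000 Hz; 135,900 Hz exceeds it.
Alias = |135,900 − 1×128,000| = |135,900 − 128,000| = 7,900 Hz = 7.9 kHz.

7.9 kHz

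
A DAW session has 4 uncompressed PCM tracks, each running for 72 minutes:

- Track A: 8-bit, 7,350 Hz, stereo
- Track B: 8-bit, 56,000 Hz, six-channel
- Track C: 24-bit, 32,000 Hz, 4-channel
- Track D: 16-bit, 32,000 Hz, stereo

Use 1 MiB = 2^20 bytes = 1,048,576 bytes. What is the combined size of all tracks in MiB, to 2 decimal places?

3554.21 MiB

72 minutes = 4,320 s.
Track A: 7,350 × 4,320 × 1 × 2 = 63,504,000 bytes.
Track B: 56,000 × 4,320 × 1 × 6 = 1,451,520,000 bytes.
Track C: 32,000 × 4,320 × 3 × 4 = 1,658,880,000 bytes.
Track D: 32,000 × 4,320 × 2 × 2 = 552,960,000 bytes.
Total = 3,726,864,000 bytes = 3554.21 MiB.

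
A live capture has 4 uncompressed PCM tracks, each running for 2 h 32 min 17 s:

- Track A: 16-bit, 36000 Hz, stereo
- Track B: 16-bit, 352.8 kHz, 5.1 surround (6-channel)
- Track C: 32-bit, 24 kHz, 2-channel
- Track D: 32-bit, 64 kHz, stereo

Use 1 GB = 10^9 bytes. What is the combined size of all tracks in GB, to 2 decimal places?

46.43 GB

2 h 32 min 17 s = 9,137 s.
Track A: 36,000 × 9,137 × 2 × 2 = 1,315,728,000 bytes.
Track B: 352,800 × 9,137 × 2 × 6 = 38,682,403,200 bytes.
Track C: 24,000 × 9,137 × 4 × 2 = 1,754,304,000 bytes.
Track D: 64,000 × 9,137 × 4 × 2 = 4,678,144,000 bytes.
Total = 46,430,579,200 bytes = 46.43 GB.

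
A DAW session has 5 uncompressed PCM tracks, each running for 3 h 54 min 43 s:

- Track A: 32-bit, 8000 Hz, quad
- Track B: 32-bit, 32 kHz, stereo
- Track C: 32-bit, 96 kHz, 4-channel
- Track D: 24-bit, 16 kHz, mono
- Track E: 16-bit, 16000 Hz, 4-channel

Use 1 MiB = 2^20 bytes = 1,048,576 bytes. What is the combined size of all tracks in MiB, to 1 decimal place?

3 h 54 min 43 s = 14,083 s.
Track A: 8,000 × 14,083 × 4 × 4 = 1,802,624,000 bytes.
Track B: 32,000 × 14,083 × 4 × 2 = 3,605,248,000 bytes.
Track C: 96,000 × 14,083 × 4 × 4 = 21,631,488,000 bytes.
Track D: 16,000 × 14,083 × 3 × 1 = 675,984,000 bytes.
Track E: 16,000 × 14,083 × 2 × 4 = 1,802,624,000 bytes.
Total = 29,517,968,000 bytes = 28150.5 MiB.

28150.5 MiB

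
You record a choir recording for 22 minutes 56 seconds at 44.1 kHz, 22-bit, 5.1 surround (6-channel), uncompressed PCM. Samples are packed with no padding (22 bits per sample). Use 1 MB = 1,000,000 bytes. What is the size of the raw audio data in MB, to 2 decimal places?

Duration = 22 minutes 56 seconds = 1,376 s.
Bits = 44,100 × 1,376 × 22 × 6 = 8,009,971,200 bits = 1,001,246,400 bytes.
1,001,246,400 / 1,000,000 = 1001.25 MB.

1001.25 MB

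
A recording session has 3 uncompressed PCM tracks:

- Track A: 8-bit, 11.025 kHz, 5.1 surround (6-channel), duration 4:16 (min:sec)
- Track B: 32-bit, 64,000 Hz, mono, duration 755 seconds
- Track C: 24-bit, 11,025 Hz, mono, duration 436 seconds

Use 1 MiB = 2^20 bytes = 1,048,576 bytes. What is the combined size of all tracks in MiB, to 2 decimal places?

214.23 MiB

Track A: 4:16 (min:sec) = 256 s; 11,025 × 256 × 1 × 6 = 16,934,400 bytes.
Track B: 64,000 × 755 × 4 × 1 = 193,280,000 bytes.
Track C: 11,025 × 436 × 3 × 1 = 14,420,700 bytes.
Total = 224,635,100 bytes = 214.23 MiB.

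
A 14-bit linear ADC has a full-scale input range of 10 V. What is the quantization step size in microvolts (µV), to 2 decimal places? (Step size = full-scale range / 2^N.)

10 V / 2^14 = 10 / 16,384 V = 610.35 µV.

610.35 µV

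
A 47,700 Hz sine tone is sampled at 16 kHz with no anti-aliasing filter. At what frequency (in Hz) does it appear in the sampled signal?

Nyquist = 16,000/2 = 8,000 Hz; 47,700 Hz exceeds it.
Alias = |47,700 − 3×16,000| = |47,700 − 48,000| = 300 Hz.

300 Hz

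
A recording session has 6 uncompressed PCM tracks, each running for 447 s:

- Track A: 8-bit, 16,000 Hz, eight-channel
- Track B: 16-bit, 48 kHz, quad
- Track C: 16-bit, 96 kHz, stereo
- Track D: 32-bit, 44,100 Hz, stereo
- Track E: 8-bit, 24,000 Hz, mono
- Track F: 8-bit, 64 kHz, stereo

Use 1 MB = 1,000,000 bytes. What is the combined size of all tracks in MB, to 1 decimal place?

Track A: 16,000 × 447 × 1 × 8 = 57,216,000 bytes.
Track B: 48,000 × 447 × 2 × 4 = 171,648,000 bytes.
Track C: 96,000 × 447 × 2 × 2 = 171,648,000 bytes.
Track D: 44,100 × 447 × 4 × 2 = 157,701,600 bytes.
Track E: 24,000 × 447 × 1 × 1 = 10,728,000 bytes.
Track F: 64,000 × 447 × 1 × 2 = 57,216,000 bytes.
Total = 626,157,600 bytes = 626.2 MB.

626.2 MB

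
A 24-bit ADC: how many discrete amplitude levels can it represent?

2^24 = 16,777,216.

16,777,216 levels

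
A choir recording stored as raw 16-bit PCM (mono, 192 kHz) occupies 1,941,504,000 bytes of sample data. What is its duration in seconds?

Byte rate = 192,000 × 2 × 1 = 384,000 bytes/s.
Duration = 1,941,504,000 / 384,000 = 5,056 s.

5,056 seconds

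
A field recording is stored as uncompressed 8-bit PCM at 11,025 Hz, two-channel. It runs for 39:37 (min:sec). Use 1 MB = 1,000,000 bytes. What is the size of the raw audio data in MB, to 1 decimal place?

Duration = 39:37 (min:sec) = 2,377 s.
Bytes = 11,025 samples/s × 2,377 s × 1 bytes/sample × 2 ch = 52,412,850 bytes.
52,412,850 / 1,000,000 = 52.4 MB.

52.4 MB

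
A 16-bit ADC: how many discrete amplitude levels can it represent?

65,536 levels

2^16 = 65,536.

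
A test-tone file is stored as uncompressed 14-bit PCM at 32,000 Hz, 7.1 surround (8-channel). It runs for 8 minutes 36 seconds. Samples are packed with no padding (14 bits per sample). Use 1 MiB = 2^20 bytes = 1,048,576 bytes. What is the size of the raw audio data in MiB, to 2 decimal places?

220.46 MiB

Duration = 8 minutes 36 seconds = 516 s.
Bits = 32,000 × 516 × 14 × 8 = 1,849,344,000 bits = 231,168,000 bytes.
231,168,000 / 1,048,576 = 220.46 MiB.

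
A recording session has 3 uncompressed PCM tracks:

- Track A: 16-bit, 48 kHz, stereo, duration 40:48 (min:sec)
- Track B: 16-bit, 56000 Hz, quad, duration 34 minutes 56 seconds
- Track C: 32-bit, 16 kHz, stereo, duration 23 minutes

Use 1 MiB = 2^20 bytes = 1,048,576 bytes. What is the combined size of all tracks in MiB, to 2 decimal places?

Track A: 40:48 (min:sec) = 2,448 s; 48,000 × 2,448 × 2 × 2 = 470,016,000 bytes.
Track B: 34 minutes 56 seconds = 2,096 s; 56,000 × 2,096 × 2 × 4 = 939,008,000 bytes.
Track C: 23 minutes = 1,380 s; 16,000 × 1,380 × 4 × 2 = 176,640,000 bytes.
Total = 1,585,664,000 bytes = 1512.21 MiB.

1512.21 MiB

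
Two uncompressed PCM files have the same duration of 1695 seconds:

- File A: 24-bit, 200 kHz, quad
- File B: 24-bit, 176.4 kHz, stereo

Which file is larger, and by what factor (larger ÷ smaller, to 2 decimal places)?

File A: 200,000 × 3 × 4 = 2,400,000 bytes/s.
File B: 176,400 × 3 × 2 = 1,058,400 bytes/s.
File A is larger; ratio = 4,068,000,000 / 1,793,988,000 = 2.27.

File A, by a factor of 2.27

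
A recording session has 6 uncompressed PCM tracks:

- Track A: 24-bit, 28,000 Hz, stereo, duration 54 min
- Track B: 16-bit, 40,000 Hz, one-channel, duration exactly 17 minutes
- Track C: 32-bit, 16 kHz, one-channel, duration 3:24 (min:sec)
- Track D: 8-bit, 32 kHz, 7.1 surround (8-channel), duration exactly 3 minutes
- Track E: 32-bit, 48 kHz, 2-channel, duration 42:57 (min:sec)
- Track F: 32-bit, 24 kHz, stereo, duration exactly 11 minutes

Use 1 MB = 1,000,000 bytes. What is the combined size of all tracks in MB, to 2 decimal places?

1801.34 MB

Track A: 54 min = 3,240 s; 28,000 × 3,240 × 3 × 2 = 544,320,000 bytes.
Track B: exactly 17 minutes = 1,020 s; 40,000 × 1,020 × 2 × 1 = 81,600,000 bytes.
Track C: 3:24 (min:sec) = 204 s; 16,000 × 204 × 4 × 1 = 13,056,000 bytes.
Track D: exactly 3 minutes = 180 s; 32,000 × 180 × 1 × 8 = 46,080,000 bytes.
Track E: 42:57 (min:sec) = 2,577 s; 48,000 × 2,577 × 4 × 2 = 989,568,000 bytes.
Track F: exactly 11 minutes = 660 s; 24,000 × 660 × 4 × 2 = 126,720,000 bytes.
Total = 1,801,344,000 bytes = 1801.34 MB.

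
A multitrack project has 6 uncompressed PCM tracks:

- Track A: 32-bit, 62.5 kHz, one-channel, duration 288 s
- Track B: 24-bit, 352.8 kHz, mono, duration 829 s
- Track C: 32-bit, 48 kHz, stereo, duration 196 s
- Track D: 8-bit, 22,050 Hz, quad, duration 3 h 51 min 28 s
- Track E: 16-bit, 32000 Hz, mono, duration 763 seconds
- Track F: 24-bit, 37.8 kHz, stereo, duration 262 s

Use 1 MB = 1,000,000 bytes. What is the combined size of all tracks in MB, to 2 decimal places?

Track A: 62,500 × 288 × 4 × 1 = 72,000,000 bytes.
Track B: 352,800 × 829 × 3 × 1 = 877,413,600 bytes.
Track C: 48,000 × 196 × 4 × 2 = 75,264,000 bytes.
Track D: 3 h 51 min 28 s = 13,888 s; 22,050 × 13,888 × 1 × 4 = 1,224,921,600 bytes.
Track E: 32,000 × 763 × 2 × 1 = 48,832,000 bytes.
Track F: 37,800 × 262 × 3 × 2 = 59,421,600 bytes.
Total = 2,357,852,800 bytes = 2357.85 MB.

2357.85 MB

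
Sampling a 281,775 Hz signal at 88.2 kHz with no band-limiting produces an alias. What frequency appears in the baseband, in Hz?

Nyquist = 88,200/2 = 44,100 Hz; 281,775 Hz exceeds it.
Alias = |281,775 − 3×88,200| = |281,775 − 264,600| = 17,175 Hz.

17,175 Hz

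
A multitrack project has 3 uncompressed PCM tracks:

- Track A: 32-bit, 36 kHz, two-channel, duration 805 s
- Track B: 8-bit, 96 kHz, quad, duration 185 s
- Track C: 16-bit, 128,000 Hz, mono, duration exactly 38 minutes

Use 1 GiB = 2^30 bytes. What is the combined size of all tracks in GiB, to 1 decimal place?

Track A: 36,000 × 805 × 4 × 2 = 231,840,000 bytes.
Track B: 96,000 × 185 × 1 × 4 = 71,040,000 bytes.
Track C: exactly 38 minutes = 2,280 s; 128,000 × 2,280 × 2 × 1 = 583,680,000 bytes.
Total = 886,560,000 bytes = 0.8 GiB.

0.8 GiB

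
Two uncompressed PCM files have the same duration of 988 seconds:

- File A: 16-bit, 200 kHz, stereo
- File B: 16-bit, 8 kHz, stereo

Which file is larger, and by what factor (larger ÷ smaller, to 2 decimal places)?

File A: 200,000 × 2 × 2 = 800,000 bytes/s.
File B: 8,000 × 2 × 2 = 32,000 bytes/s.
File A is larger; ratio = 790,400,000 / 31,616,000 = 25.00.

File A, by a factor of 25.00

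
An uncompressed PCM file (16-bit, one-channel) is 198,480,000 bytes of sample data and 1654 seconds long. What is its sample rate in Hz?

Bytes = sample_rate × seconds × bytes_per_sample × channels.
sample_rate = 198,480,000 / (1,654 × 2 × 1) = 198,480,000 / 3,308 = 60,000 Hz.

60,000 Hz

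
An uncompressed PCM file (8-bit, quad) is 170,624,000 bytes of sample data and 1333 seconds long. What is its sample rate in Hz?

Bytes = sample_rate × seconds × bytes_per_sample × channels.
sample_rate = 170,624,000 / (1,333 × 1 × 4) = 170,624,000 / 5,332 = 32,000 Hz.

32,000 Hz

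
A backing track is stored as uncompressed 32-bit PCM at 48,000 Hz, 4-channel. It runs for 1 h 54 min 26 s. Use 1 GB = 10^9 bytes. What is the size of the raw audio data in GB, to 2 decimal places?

Duration = 1 h 54 min 26 s = 6,866 s.
Bytes = 48,000 samples/s × 6,866 s × 4 bytes/sample × 4 ch = 5,273,088,000 bytes.
5,273,088,000 / 1,000,000,000 = 5.27 GB.

5.27 GB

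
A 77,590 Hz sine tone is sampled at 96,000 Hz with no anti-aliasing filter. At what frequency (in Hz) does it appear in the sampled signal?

18,410 Hz

Nyquist = 96,000/2 = 48,000 Hz; 77,590 Hz exceeds it.
Alias = |77,590 − 1×96,000| = |77,590 − 96,000| = 18,410 Hz.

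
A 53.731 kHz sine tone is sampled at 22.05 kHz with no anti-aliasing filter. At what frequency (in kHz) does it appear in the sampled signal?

9.631 kHz

Nyquist = 22,050/2 = 11,025 Hz; 53,731 Hz exceeds it.
Alias = |53,731 − 2×22,050| = |53,731 − 44,100| = 9,631 Hz = 9.631 kHz.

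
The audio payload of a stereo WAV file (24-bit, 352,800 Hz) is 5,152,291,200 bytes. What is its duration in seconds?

Byte rate = 352,800 × 3 × 2 = 2,116,800 bytes/s.
Duration = 5,152,291,200 / 2,116,800 = 2,434 s.

2,434 seconds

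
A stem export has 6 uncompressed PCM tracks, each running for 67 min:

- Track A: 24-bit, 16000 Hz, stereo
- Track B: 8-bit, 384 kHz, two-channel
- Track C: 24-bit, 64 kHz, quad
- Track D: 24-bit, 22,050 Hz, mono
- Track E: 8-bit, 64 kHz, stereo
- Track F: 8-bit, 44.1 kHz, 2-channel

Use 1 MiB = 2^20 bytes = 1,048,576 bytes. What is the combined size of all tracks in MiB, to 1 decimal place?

7339.2 MiB

67 min = 4,020 s.
Track A: 16,000 × 4,020 × 3 × 2 = 385,920,000 bytes.
Track B: 384,000 × 4,020 × 1 × 2 = 3,087,360,000 bytes.
Track C: 64,000 × 4,020 × 3 × 4 = 3,087,360,000 bytes.
Track D: 22,050 × 4,020 × 3 × 1 = 265,923,000 bytes.
Track E: 64,000 × 4,020 × 1 × 2 = 514,560,000 bytes.
Track F: 44,100 × 4,020 × 1 × 2 = 354,564,000 bytes.
Total = 7,695,687,000 bytes = 7339.2 MiB.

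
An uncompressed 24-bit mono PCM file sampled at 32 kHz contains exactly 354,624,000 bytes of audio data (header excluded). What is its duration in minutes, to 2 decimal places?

Byte rate = 32,000 × 3 × 1 = 96,000 bytes/s.
Duration = 354,624,000 / 96,000 = 3,694 s.
3,694 s / 60 = 61.57 minutes.

61.57 minutes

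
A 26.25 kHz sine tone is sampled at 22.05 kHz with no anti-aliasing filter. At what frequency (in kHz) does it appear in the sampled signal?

4.2 kHz

Nyquist = 22,050/2 = 11,025 Hz; 26,250 Hz exceeds it.
Alias = |26,250 − 1×22,050| = |26,250 − 22,050| = 4,200 Hz = 4.2 kHz.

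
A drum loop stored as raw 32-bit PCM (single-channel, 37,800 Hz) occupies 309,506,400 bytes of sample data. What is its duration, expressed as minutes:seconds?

34:07

Byte rate = 37,800 × 4 × 1 = 151,200 bytes/s.
Duration = 309,506,400 / 151,200 = 2,047 s.
2,047 s = 34:07.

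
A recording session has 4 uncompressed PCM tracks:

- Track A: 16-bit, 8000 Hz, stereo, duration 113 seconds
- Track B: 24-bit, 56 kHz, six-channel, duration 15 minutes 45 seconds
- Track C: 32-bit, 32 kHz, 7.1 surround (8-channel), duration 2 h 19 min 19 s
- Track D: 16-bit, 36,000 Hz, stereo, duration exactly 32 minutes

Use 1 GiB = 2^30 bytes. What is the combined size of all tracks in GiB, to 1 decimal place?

9.1 GiB

Track A: 8,000 × 113 × 2 × 2 = 3,616,000 bytes.
Track B: 15 minutes 45 seconds = 945 s; 56,000 × 945 × 3 × 6 = 952,560,000 bytes.
Track C: 2 h 19 min 19 s = 8,359 s; 32,000 × 8,359 × 4 × 8 = 8,559,616,000 bytes.
Track D: exactly 32 minutes = 1,920 s; 36,000 × 1,920 × 2 × 2 = 276,480,000 bytes.
Total = 9,792,272,000 bytes = 9.1 GiB.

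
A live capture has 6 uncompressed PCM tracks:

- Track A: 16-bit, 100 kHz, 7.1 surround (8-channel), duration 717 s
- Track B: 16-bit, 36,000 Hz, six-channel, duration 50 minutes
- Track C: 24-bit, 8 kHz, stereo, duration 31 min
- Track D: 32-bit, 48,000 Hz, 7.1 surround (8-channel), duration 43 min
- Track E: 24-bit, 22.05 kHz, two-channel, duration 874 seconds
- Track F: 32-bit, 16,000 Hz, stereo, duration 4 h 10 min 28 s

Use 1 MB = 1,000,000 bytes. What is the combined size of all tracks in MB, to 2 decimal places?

8534.57 MB

Track A: 100,000 × 717 × 2 × 8 = 1,147,200,000 bytes.
Track B: 50 minutes = 3,000 s; 36,000 × 3,000 × 2 × 6 = 1,296,000,000 bytes.
Track C: 31 min = 1,860 s; 8,000 × 1,860 × 3 × 2 = 89,280,000 bytes.
Track D: 43 min = 2,580 s; 48,000 × 2,580 × 4 × 8 = 3,962,880,000 bytes.
Track E: 22,050 × 874 × 3 × 2 = 115,630,200 bytes.
Track F: 4 h 10 min 28 s = 15,028 s; 16,000 × 15,028 × 4 × 2 = 1,923,584,000 bytes.
Total = 8,534,574,200 bytes = 8534.57 MB.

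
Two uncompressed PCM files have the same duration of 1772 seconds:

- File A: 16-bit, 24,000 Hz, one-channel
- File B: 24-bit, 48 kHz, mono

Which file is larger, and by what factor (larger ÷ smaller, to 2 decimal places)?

File A: 24,000 × 2 × 1 = 48,000 bytes/s.
File B: 48,000 × 3 × 1 = 144,000 bytes/s.
File B is larger; ratio = 255,168,000 / 85,056,000 = 3.00.

File B, by a factor of 3.00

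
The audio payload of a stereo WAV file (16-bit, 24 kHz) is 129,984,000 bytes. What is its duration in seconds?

1,354 seconds

Byte rate = 24,000 × 2 × 2 = 96,000 bytes/s.
Duration = 129,984,000 / 96,000 = 1,354 s.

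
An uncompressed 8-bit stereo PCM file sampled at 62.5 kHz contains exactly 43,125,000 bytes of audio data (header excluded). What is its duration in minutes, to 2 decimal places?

Byte rate = 62,500 × 1 × 2 = 125,000 bytes/s.
Duration = 43,125,000 / 125,000 = 345 s.
345 s / 60 = 5.75 minutes.

5.75 minutes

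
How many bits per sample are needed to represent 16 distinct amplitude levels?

4 bits

log2(16) = 4.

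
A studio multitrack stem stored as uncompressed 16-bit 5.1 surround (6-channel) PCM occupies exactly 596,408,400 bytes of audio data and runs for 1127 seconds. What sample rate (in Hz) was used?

Bytes = sample_rate × seconds × bytes_per_sample × channels.
sample_rate = 596,408,400 / (1,127 × 2 × 6) = 596,408,400 / 13,524 = 44,100 Hz.

44,100 Hz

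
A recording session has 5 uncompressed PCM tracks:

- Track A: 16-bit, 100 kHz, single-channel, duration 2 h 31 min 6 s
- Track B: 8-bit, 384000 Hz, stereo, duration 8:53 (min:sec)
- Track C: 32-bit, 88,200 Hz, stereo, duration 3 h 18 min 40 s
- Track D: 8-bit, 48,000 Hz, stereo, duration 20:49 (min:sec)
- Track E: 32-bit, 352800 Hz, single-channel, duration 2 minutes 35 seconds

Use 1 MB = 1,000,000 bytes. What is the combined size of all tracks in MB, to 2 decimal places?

Track A: 2 h 31 min 6 s = 9,066 s; 100,000 × 9,066 × 2 × 1 = 1,813,200,000 bytes.
Track B: 8:53 (min:sec) = 533 s; 384,000 × 533 × 1 × 2 = 409,344,000 bytes.
Track C: 3 h 18 min 40 s = 11,920 s; 88,200 × 11,920 × 4 × 2 = 8,410,752,000 bytes.
Track D: 20:49 (min:sec) = 1,249 s; 48,000 × 1,249 × 1 × 2 = 119,904,000 bytes.
Track E: 2 minutes 35 seconds = 155 s; 352,800 × 155 × 4 × 1 = 218,736,000 bytes.
Total = 10,971,936,000 bytes = 10971.94 MB.

10971.94 MB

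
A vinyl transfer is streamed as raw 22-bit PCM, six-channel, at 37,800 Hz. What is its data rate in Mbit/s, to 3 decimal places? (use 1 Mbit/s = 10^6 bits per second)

Bit rate = 37,800 × 22 × 6 = 4,989,600 bits/s.
= 4.990 Mbit/s.

4.990 Mbit/s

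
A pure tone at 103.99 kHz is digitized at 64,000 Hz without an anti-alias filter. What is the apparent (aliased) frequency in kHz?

24.01 kHz

Nyquist = 64,000/2 = 32,000 Hz; 103,990 Hz exceeds it.
Alias = |103,990 − 2×64,000| = |103,990 − 128,000| = 24,010 Hz = 24.01 kHz.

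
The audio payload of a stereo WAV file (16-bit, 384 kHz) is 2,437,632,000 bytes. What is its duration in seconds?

Byte rate = 384,000 × 2 × 2 = 1,536,000 bytes/s.
Duration = 2,437,632,000 / 1,536,000 = 1,587 s.

1,587 seconds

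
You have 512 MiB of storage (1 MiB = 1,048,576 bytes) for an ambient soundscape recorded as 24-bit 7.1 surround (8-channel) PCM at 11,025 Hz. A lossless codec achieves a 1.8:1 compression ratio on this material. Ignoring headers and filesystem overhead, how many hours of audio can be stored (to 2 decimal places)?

1.01 hours

Uncompressed byte rate = 11,025 × 3 × 8 = 264,600 bytes/s.
After 1.8:1 compression, effective rate ≈ 147000 bytes/s.
Capacity = 512 × 1,048,576 = 536,870,912 bytes.
536,870,912 / effective rate ≈ 3652.18 s → 1.01 hours.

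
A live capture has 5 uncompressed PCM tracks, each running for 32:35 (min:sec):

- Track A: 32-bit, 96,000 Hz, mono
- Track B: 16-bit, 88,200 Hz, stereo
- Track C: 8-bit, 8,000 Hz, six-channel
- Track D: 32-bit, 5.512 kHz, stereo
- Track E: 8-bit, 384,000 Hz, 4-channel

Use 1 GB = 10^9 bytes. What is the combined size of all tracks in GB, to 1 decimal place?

32:35 (min:sec) = 1,955 s.
Track A: 96,000 × 1,955 × 4 × 1 = 750,720,000 bytes.
Track B: 88,200 × 1,955 × 2 × 2 = 689,724,000 bytes.
Track C: 8,000 × 1,955 × 1 × 6 = 93,840,000 bytes.
Track D: 5,512 × 1,955 × 4 × 2 = 86,207,680 bytes.
Track E: 384,000 × 1,955 × 1 × 4 = 3,002,880,000 bytes.
Total = 4,623,371,680 bytes = 4.6 GB.

4.6 GB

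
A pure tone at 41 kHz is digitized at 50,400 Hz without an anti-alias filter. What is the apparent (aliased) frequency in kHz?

Nyquist = 50,400/2 = 25,200 Hz; 41,000 Hz exceeds it.
Alias = |41,000 − 1×50,400| = |41,000 − 50,400| = 9,400 Hz = 9.4 kHz.

9.4 kHz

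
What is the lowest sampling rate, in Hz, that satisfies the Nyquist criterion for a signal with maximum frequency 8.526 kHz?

17,052 Hz

Minimum sample rate = 2 × 8,526 Hz = 17,052 Hz.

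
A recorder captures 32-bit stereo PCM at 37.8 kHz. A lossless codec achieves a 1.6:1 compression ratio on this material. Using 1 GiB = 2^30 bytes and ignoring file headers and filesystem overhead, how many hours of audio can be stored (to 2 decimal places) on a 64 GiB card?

101.00 hours

Uncompressed byte rate = 37,800 × 4 × 2 = 302,400 bytes/s.
After 1.6:1 compression, effective rate ≈ 189000 bytes/s.
Capacity = 64 × 1,073,741,824 = 68,719,476,736 bytes.
68,719,476,736 / effective rate ≈ 363595.12 s → 101.00 hours.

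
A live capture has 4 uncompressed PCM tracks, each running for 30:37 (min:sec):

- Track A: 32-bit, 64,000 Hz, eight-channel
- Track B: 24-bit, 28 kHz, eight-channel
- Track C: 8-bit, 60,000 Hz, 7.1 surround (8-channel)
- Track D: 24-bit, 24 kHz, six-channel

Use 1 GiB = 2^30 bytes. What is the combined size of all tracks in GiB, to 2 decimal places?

6.21 GiB

30:37 (min:sec) = 1,837 s.
Track A: 64,000 × 1,837 × 4 × 8 = 3,762,176,000 bytes.
Track B: 28,000 × 1,837 × 3 × 8 = 1,234,464,000 bytes.
Track C: 60,000 × 1,837 × 1 × 8 = 881,760,000 bytes.
Track D: 24,000 × 1,837 × 3 × 6 = 793,584,000 bytes.
Total = 6,671,984,000 bytes = 6.21 GiB.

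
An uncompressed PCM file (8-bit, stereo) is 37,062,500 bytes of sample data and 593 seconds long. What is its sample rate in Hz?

31,250 Hz

Bytes = sample_rate × seconds × bytes_per_sample × channels.
sample_rate = 37,062,500 / (593 × 1 × 2) = 37,062,500 / 1,186 = 31,250 Hz.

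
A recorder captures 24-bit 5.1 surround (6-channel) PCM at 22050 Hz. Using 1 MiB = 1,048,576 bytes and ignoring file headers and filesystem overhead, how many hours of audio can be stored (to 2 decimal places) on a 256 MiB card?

0.19 hours

Uncompressed byte rate = 22,050 × 3 × 6 = 396,900 bytes/s.
Capacity = 256 × 1,048,576 = 268,435,456 bytes.
268,435,456 / 396,900 ≈ 676.33 s → 0.19 hours.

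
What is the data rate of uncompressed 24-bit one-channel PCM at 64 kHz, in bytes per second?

192,000 bytes/s

Bit rate = 64,000 × 24 × 1 = 1,536,000 bits/s.
1,536,000 / 8 = 192,000 bytes/s.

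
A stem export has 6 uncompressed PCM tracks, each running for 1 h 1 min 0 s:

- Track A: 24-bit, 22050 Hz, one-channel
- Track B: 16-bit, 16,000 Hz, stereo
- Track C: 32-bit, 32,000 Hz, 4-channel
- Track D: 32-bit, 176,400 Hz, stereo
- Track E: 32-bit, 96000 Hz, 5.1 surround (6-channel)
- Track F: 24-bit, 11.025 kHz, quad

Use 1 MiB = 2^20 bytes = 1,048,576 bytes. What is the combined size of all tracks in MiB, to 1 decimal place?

15670.9 MiB

1 h 1 min 0 s = 3,660 s.
Track A: 22,050 × 3,660 × 3 × 1 = 242,109,000 bytes.
Track B: 16,000 × 3,660 × 2 × 2 = 234,240,000 bytes.
Track C: 32,000 × 3,660 × 4 × 4 = 1,873,920,000 bytes.
Track D: 176,400 × 3,660 × 4 × 2 = 5,164,992,000 bytes.
Track E: 96,000 × 3,660 × 4 × 6 = 8,432,640,000 bytes.
Track F: 11,025 × 3,660 × 3 × 4 = 484,218,000 bytes.
Total = 16,432,119,000 bytes = 15670.9 MiB.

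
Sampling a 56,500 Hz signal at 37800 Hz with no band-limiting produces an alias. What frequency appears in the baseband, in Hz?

Nyquist = 37,800/2 = 18,900 Hz; 56,500 Hz exceeds it.
Alias = |56,500 − 1×37,800| = |56,500 − 37,800| = 18,700 Hz.

18,700 Hz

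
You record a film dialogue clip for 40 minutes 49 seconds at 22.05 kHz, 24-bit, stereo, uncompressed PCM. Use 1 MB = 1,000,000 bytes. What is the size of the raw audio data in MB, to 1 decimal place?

Duration = 40 minutes 49 seconds = 2,449 s.
Bytes = 22,050 samples/s × 2,449 s × 3 bytes/sample × 2 ch = 324,002,700 bytes.
324,002,700 / 1,000,000 = 324.0 MB.

324.0 MB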